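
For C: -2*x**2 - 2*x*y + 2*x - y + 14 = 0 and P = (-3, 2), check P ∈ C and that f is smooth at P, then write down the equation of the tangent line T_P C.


Tangent line at P: 10*x + 5*y + 20 = 0.

Step 1: f(-3, 2) = 0, so P lies on C.
Step 2: partial derivatives
  f_x(x, y) = -4*x - 2*y + 2, f_y(x, y) = -2*x - 1.
  f_x(P) = 10, f_y(P) = 5 (gradient nonzero, so P is smooth).
Step 3: tangent line at P: 10·(x − -3) + 5·(y − 2) = 0.
Expanding: 10*x + 5*y + 20 = 0.


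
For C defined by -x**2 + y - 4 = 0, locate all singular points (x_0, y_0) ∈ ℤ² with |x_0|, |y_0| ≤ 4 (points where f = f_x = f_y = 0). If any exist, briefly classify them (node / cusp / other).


No singular points in the scanned grid; C is smooth there.

Compute partial derivatives:
  f_x = -2*x.
  f_y = 1.
f_y = 1 is a nonzero constant, so f_y never vanishes: no point (x, y) can satisfy f = f_x = f_y = 0. In particular no (x, y) ∈ {−4, ..., 4}² is singular; the curve is smooth.


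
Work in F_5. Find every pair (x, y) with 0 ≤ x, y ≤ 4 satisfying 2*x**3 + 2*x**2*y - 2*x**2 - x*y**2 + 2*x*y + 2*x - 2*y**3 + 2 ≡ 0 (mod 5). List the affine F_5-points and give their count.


Affine F_5-points: {(0, 1), (1, 1), (3, 3), (4, 1)}; count = 4.

For each of the 25 pairs (x, y) ∈ F_5², evaluate f(x, y) mod 5. Record the zeros.
  x = 0: [0↦2, 1↦0, 2↦1, 3↦3, 4↦4]  zeros at y ∈ {1}
  x = 1: [0↦4, 1↦0, 2↦2, 3↦3, 4↦1]  zeros at y ∈ {1}
  x = 2: [0↦4, 1↦2, 2↦4, 3↦3, 4↦2]  zeros at y ∈ ∅
  x = 3: [0↦4, 1↦3, 2↦4, 3↦0, 4↦4]  zeros at y ∈ {3}
  x = 4: [0↦1, 1↦0, 2↦4, 3↦1, 4↦4]  zeros at y ∈ {1}
Collecting zeros: affine points = {(0, 1), (1, 1), (3, 3), (4, 1)}.
Total count |C(F_5)_aff| = 4.


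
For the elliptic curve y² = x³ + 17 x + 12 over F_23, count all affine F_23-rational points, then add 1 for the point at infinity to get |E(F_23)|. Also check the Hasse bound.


Affine points = {(0, 9), (0, 14), (2, 10), (2, 13), (4, 11), (4, 12), (6, 10), (6, 13), (8, 4), (8, 19), (10, 3), (10, 20), (11, 9), (11, 14), (12, 9), (12, 14), (14, 2), (14, 21), (15, 10), (15, 13), (17, 4), (17, 19), (18, 3), (18, 20), (19, 8), (19, 15), (20, 7), (20, 16), (21, 4), (21, 19)}; affine count = 30; |E(F_23)| = 31.

Discriminant check: Δ ∝ 4a³ + 27b² = 4·17³ + 27·12² = 4·4913 + 27·144 ≡ 11 (mod 23). Nonzero ⇒ E is nonsingular.
For each x ∈ F_23, compute rhs = x³ + 17·x + 12 mod 23, then count y ∈ F_23 with y² ≡ rhs.
  x = 0: rhs = 12, matching y values: 9, 14 (2 points).
  x = 1: rhs = 7, matching y values: none (0 points).
  x = 2: rhs = 8, matching y values: 10, 13 (2 points).
  x = 3: rhs = 21, matching y values: none (0 points).
  x = 4: rhs = 6, matching y values: 11, 12 (2 points).
  x = 5: rhs = 15, matching y values: none (0 points).
  x = 6: rhs = 8, matching y values: 10, 13 (2 points).
  x = 7: rhs = 14, matching y values: none (0 points).
  x = 8: rhs = 16, matching y values: 4, 19 (2 points).
  x = 9: rhs = 20, matching y values: none (0 points).
  x = 10: rhs = 9, matching y values: 3, 20 (2 points).
  x = 11: rhs = 12, matching y values: 9, 14 (2 points).
  x = 12: rhs = 12, matching y values: 9, 14 (2 points).
  x = 13: rhs = 15, matching y values: none (0 points).
  x = 14: rhs = 4, matching y values: 2, 21 (2 points).
  x = 15: rhs = 8, matching y values: 10, 13 (2 points).
  x = 16: rhs = 10, matching y values: none (0 points).
  x = 17: rhs = 16, matching y values: 4, 19 (2 points).
  x = 18: rhs = 9, matching y values: 3, 20 (2 points).
  x = 19: rhs = 18, matching y values: 8, 15 (2 points).
  x = 20: rhs = 3, matching y values: 7, 16 (2 points).
  x = 21: rhs = 16, matching y values: 4, 19 (2 points).
  x = 22: rhs = 17, matching y values: none (0 points).
Total affine count: 30.
Full point count |E(F_23)| = 30 + 1 = 31.
Hasse bound: |31 − (23+1)| = |7| = 7 ≤ 2√23 ≈ 9.5917 ✓.


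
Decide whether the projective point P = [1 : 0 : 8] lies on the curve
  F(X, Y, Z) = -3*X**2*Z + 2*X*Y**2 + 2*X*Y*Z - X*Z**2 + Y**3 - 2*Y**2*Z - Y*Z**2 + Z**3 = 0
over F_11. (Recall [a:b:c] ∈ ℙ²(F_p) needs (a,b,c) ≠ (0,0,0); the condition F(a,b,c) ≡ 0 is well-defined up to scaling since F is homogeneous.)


F(1,0,8) ≡ 6 (mod 11); P is NOT on the curve.

Evaluate F(1, 0, 8) term-by-term (mod 11).
  -3*X**2*Z ↦ -3·1·1·8 = -24
  2*X*Y**2 ↦ 2·1·0·1 = 0
  2*X*Y*Z ↦ 2·1·0·8 = 0
  -X*Z**2 ↦ -1·1·1·64 = -64
  Y**3 ↦ 1·1·0·1 = 0
  -2*Y**2*Z ↦ -2·1·0·8 = 0
  -Y*Z**2 ↦ -1·1·0·64 = 0
  Z**3 ↦ 1·1·1·512 = 512
Sum: F(1, 0, 8) = (-24) + (0) + (0) + (-64) + (0) + (0) + (0) + (512) = 424.
Reducing mod 11: 424 ≡ 6 (mod 11).
Since F(a, b, c) ≡ 6 ≠ 0 (mod 11), P does NOT lie on the curve.


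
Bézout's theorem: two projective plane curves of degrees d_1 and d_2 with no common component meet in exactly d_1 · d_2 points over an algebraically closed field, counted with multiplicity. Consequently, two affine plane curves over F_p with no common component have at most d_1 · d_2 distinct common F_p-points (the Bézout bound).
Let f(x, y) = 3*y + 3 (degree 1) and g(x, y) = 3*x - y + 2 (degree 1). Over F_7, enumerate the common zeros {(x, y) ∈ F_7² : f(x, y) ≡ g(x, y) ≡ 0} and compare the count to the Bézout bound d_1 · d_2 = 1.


Common zeros: {(6, 6)}; count = 1; Bézout bound = 1.

deg(f) = 1, deg(g) = 1, so Bézout bound = 1.
Scan x ∈ F_7. For each x, list the y ∈ F_7 with f(x, y) ≡ 0 and those with g(x, y) ≡ 0 (mod 7); the common zeros in that column are the intersection.
  x = 0: f ≡ 0 at y ∈ {6}; g ≡ 0 at y ∈ {2}; common: ∅.
  x = 1: f ≡ 0 at y ∈ {6}; g ≡ 0 at y ∈ {5}; common: ∅.
  x = 2: f ≡ 0 at y ∈ {6}; g ≡ 0 at y ∈ {1}; common: ∅.
  x = 3: f ≡ 0 at y ∈ {6}; g ≡ 0 at y ∈ {4}; common: ∅.
  x = 4: f ≡ 0 at y ∈ {6}; g ≡ 0 at y ∈ {0}; common: ∅.
  x = 5: f ≡ 0 at y ∈ {6}; g ≡ 0 at y ∈ {3}; common: ∅.
  x = 6: f ≡ 0 at y ∈ {6}; g ≡ 0 at y ∈ {6}; common: {6}.
Collecting: common zeros = {(6, 6)}, so the count is 1.
Comparison with the Bézout bound: 1 ≤ 1 = deg(f)·deg(g), as expected for curves with no common component (the bound is attained).


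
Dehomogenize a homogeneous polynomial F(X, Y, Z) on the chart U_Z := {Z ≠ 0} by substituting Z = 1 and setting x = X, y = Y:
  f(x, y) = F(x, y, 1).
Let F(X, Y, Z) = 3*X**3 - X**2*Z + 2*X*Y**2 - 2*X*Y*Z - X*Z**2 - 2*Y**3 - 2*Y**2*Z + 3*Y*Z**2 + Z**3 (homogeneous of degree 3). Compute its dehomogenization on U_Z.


f(x, y) = 3*x**3 - x**2 + 2*x*y**2 - 2*x*y - x - 2*y**3 - 2*y**2 + 3*y + 1

On U_Z we set Z = 1. Each monomial c·X^i·Y^j·Z^k in F becomes c·x^i·y^j·1^k = c·x^i·y^j.
Substituting Z = 1: F(X, Y, 1) = 3*x**3 - x**2 + 2*x*y**2 - 2*x*y - x - 2*y**3 - 2*y**2 + 3*y + 1.
Note: deg(f) ≤ deg(F) = 3; strict inequality happens when F is divisible by Z (lost terms).


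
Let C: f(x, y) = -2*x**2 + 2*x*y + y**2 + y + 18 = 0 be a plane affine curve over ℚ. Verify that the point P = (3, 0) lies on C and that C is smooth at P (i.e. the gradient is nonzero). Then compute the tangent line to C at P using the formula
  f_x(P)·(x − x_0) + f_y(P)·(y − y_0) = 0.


Tangent line at P: -12*x + 7*y + 36 = 0.

Step 1: f(3, 0) = 0, so P lies on C.
Step 2: partial derivatives
  f_x(x, y) = -4*x + 2*y, f_y(x, y) = 2*x + 2*y + 1.
  f_x(P) = -12, f_y(P) = 7 (gradient nonzero, so P is smooth).
Step 3: tangent line at P: -12·(x − 3) + 7·(y − 0) = 0.
Expanding: -12*x + 7*y + 36 = 0.


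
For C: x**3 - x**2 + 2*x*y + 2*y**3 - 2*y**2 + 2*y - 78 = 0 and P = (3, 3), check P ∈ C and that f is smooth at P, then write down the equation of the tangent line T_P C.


Tangent line at P: 27*x + 50*y - 231 = 0.

Step 1: f(3, 3) = 0, so P lies on C.
Step 2: partial derivatives
  f_x(x, y) = 3*x**2 - 2*x + 2*y, f_y(x, y) = 2*x + 6*y**2 - 4*y + 2.
  f_x(P) = 27, f_y(P) = 50 (gradient nonzero, so P is smooth).
Step 3: tangent line at P: 27·(x − 3) + 50·(y − 3) = 0.
Expanding: 27*x + 50*y - 231 = 0.


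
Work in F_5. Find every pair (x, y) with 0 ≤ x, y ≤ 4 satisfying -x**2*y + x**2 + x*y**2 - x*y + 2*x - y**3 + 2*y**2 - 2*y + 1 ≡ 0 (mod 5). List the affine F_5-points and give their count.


Affine F_5-points: {(0, 1), (1, 2), (3, 2), (4, 0)}; count = 4.

For each of the 25 pairs (x, y) ∈ F_5², evaluate f(x, y) mod 5. Record the zeros.
  x = 0: [0↦1, 1↦0, 2↦2, 3↦1, 4↦1]  zeros at y ∈ {1}
  x = 1: [0↦4, 1↦2, 2↦0, 3↦2, 4↦2]  zeros at y ∈ {2}
  x = 2: [0↦4, 1↦4, 2↦1, 3↦4, 4↦2]  zeros at y ∈ ∅
  x = 3: [0↦1, 1↦1, 2↦0, 3↦2, 4↦1]  zeros at y ∈ {2}
  x = 4: [0↦0, 1↦3, 2↦2, 3↦1, 4↦4]  zeros at y ∈ {0}
Collecting zeros: affine points = {(0, 1), (1, 2), (3, 2), (4, 0)}.
Total count |C(F_5)_aff| = 4.


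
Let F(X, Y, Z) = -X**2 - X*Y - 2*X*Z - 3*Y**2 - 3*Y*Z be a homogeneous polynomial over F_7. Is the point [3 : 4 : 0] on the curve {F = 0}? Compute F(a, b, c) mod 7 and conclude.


F(3,4,0) ≡ 1 (mod 7); P is NOT on the curve.

Evaluate F(3, 4, 0) term-by-term (mod 7).
  -X**2 ↦ -1·9·1·1 = -9
  -X*Y ↦ -1·3·4·1 = -12
  -2*X*Z ↦ -2·3·1·0 = 0
  -3*Y**2 ↦ -3·1·16·1 = -48
  -3*Y*Z ↦ -3·1·4·0 = 0
Sum: F(3, 4, 0) = (-9) + (-12) + (0) + (-48) + (0) = -69.
Reducing mod 7: -69 ≡ 1 (mod 7).
Since F(a, b, c) ≡ 1 ≠ 0 (mod 7), P does NOT lie on the curve.


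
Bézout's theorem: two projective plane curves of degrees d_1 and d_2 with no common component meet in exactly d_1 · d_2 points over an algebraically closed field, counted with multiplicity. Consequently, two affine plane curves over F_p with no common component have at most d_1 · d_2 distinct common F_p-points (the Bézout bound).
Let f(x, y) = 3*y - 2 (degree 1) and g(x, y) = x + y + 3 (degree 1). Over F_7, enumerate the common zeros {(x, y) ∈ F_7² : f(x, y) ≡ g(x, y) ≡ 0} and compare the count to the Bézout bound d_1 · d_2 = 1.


Common zeros: {(1, 3)}; count = 1; Bézout bound = 1.

deg(f) = 1, deg(g) = 1, so Bézout bound = 1.
Scan x ∈ F_7. For each x, list the y ∈ F_7 with f(x, y) ≡ 0 and those with g(x, y) ≡ 0 (mod 7); the common zeros in that column are the intersection.
  x = 0: f ≡ 0 at y ∈ {3}; g ≡ 0 at y ∈ {4}; common: ∅.
  x = 1: f ≡ 0 at y ∈ {3}; g ≡ 0 at y ∈ {3}; common: {3}.
  x = 2: f ≡ 0 at y ∈ {3}; g ≡ 0 at y ∈ {2}; common: ∅.
  x = 3: f ≡ 0 at y ∈ {3}; g ≡ 0 at y ∈ {1}; common: ∅.
  x = 4: f ≡ 0 at y ∈ {3}; g ≡ 0 at y ∈ {0}; common: ∅.
  x = 5: f ≡ 0 at y ∈ {3}; g ≡ 0 at y ∈ {6}; common: ∅.
  x = 6: f ≡ 0 at y ∈ {3}; g ≡ 0 at y ∈ {5}; common: ∅.
Collecting: common zeros = {(1, 3)}, so the count is 1.
Comparison with the Bézout bound: 1 ≤ 1 = deg(f)·deg(g), as expected for curves with no common component (the bound is attained).


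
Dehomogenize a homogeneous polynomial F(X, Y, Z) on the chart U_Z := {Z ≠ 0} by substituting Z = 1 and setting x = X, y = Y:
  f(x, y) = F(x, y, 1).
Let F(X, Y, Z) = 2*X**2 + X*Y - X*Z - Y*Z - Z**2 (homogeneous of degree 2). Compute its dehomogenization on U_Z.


f(x, y) = 2*x**2 + x*y - x - y - 1

On U_Z we set Z = 1. Each monomial c·X^i·Y^j·Z^k in F becomes c·x^i·y^j·1^k = c·x^i·y^j.
Substituting Z = 1: F(X, Y, 1) = 2*x**2 + x*y - x - y - 1.
Note: deg(f) ≤ deg(F) = 2; strict inequality happens when F is divisible by Z (lost terms).


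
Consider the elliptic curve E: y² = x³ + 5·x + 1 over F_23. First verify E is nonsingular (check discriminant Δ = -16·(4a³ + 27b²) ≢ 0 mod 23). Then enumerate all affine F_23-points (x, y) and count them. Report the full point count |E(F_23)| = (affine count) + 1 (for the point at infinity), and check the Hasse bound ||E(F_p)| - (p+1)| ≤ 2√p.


Affine points = {(0, 1), (0, 22), (4, 4), (4, 19), (5, 6), (5, 17), (8, 1), (8, 22), (9, 4), (9, 19), (10, 4), (10, 19), (12, 8), (12, 15), (13, 3), (13, 20), (14, 3), (14, 20), (15, 1), (15, 22), (17, 10), (17, 13), (18, 9), (18, 14), (19, 3), (19, 20), (21, 11), (21, 12), (22, 8), (22, 15)}; affine count = 30; |E(F_23)| = 31.

Discriminant check: Δ ∝ 4a³ + 27b² = 4·5³ + 27·1² = 4·125 + 27·1 ≡ 21 (mod 23). Nonzero ⇒ E is nonsingular.
For each x ∈ F_23, compute rhs = x³ + 5·x + 1 mod 23, then count y ∈ F_23 with y² ≡ rhs.
  x = 0: rhs = 1, matching y values: 1, 22 (2 points).
  x = 1: rhs = 7, matching y values: none (0 points).
  x = 2: rhs = 19, matching y values: none (0 points).
  x = 3: rhs = 20, matching y values: none (0 points).
  x = 4: rhs = 16, matching y values: 4, 19 (2 points).
  x = 5: rhs = 13, matching y values: 6, 17 (2 points).
  x = 6: rhs = 17, matching y values: none (0 points).
  x = 7: rhs = 11, matching y values: none (0 points).
  x = 8: rhs = 1, matching y values: 1, 22 (2 points).
  x = 9: rhs = 16, matching y values: 4, 19 (2 points).
  x = 10: rhs = 16, matching y values: 4, 19 (2 points).
  x = 11: rhs = 7, matching y values: none (0 points).
  x = 12: rhs = 18, matching y values: 8, 15 (2 points).
  x = 13: rhs = 9, matching y values: 3, 20 (2 points).
  x = 14: rhs = 9, matching y values: 3, 20 (2 points).
  x = 15: rhs = 1, matching y values: 1, 22 (2 points).
  x = 16: rhs = 14, matching y values: none (0 points).
  x = 17: rhs = 8, matching y values: 10, 13 (2 points).
  x = 18: rhs = 12, matching y values: 9, 14 (2 points).
  x = 19: rhs = 9, matching y values: 3, 20 (2 points).
  x = 20: rhs = 5, matching y values: none (0 points).
  x = 21: rhs = 6, matching y values: 11, 12 (2 points).
  x = 22: rhs = 18, matching y values: 8, 15 (2 points).
Total affine count: 30.
Full point count |E(F_23)| = 30 + 1 = 31.
Hasse bound: |31 − (23+1)| = |7| = 7 ≤ 2√23 ≈ 9.5917 ✓.


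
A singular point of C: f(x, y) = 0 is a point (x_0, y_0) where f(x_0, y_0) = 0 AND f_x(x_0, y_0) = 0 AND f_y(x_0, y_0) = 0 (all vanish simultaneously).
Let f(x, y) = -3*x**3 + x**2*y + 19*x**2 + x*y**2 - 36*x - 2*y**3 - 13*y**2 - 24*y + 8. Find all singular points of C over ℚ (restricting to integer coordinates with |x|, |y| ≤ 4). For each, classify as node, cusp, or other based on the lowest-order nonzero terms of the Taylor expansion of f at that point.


Singular points: {(2, -2)}; classification: node.

Compute partial derivatives:
  f_x = -9*x**2 + 2*x*y + 38*x + y**2 - 36.
  f_y = x**2 + 2*x*y - 6*y**2 - 26*y - 24.
Scan x_0 ∈ {−4, ..., 4}. For each x_0, f_y(x_0, y) is a polynomial in y; find its integer roots y ∈ {−4, ..., 4}, then test f_x and f at those candidates.
  x = -4: f_y(-4, y) = -6*y**2 - 34*y - 8; no integer root y with |y| ≤ 4.
  x = -3: f_y(-3, y) = -6*y**2 - 32*y - 15; no integer root y with |y| ≤ 4.
  x = -2: f_y(-2, y) = -6*y**2 - 30*y - 20; no integer root y with |y| ≤ 4.
  x = -1: f_y(-1, y) = -6*y**2 - 28*y - 23; no integer root y with |y| ≤ 4.
  x = 0: f_y(0, y) = -6*y**2 - 26*y - 24; vanishes at y ∈ {-3}. (0, -3): f_x = -27 ≠ 0.
  x = 1: f_y(1, y) = -6*y**2 - 24*y - 23; no integer root y with |y| ≤ 4.
  x = 2: f_y(2, y) = -6*y**2 - 22*y - 20; vanishes at y ∈ {-2}. (2, -2): f_x = 0, f = 0 — SINGULAR.
  x = 3: f_y(3, y) = -6*y**2 - 20*y - 15; no integer root y with |y| ≤ 4.
  x = 4: f_y(4, y) = -6*y**2 - 18*y - 8; no integer root y with |y| ≤ 4.
Only singular point on the grid: (2, -2).
Classify: substitute x = 2 + u, y = -2 + v and expand: f = -3*u**3 + u**2*v - u**2 + u*v**2 - 2*v**3 + v**2.
No constant or linear terms (consistent with a singular point). Quadratic part: -u**2 + v**2. Cubic part: -3*u**3 + u**2*v + u*v**2 - 2*v**3.
The quadratic part v**2 - u**2 = (v − u)(v + u) splits into two distinct linear factors, so there are two distinct tangent lines y − -2 = ±(x − 2) — this is a node (ordinary double point).
Classification: node.


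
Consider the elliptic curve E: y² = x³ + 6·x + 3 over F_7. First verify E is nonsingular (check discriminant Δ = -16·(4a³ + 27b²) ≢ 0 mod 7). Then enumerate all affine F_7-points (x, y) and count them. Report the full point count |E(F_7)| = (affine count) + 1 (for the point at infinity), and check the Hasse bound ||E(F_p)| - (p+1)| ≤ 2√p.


Affine points = {(2, 3), (2, 4), (4, 0), (5, 2), (5, 5)}; affine count = 5; |E(F_7)| = 6.

Discriminant check: Δ ∝ 4a³ + 27b² = 4·6³ + 27·3² = 4·216 + 27·9 ≡ 1 (mod 7). Nonzero ⇒ E is nonsingular.
For each x ∈ F_7, compute rhs = x³ + 6·x + 3 mod 7, then count y ∈ F_7 with y² ≡ rhs.
  x = 0: rhs = 3, matching y values: none (0 points).
  x = 1: rhs = 3, matching y values: none (0 points).
  x = 2: rhs = 2, matching y values: 3, 4 (2 points).
  x = 3: rhs = 6, matching y values: none (0 points).
  x = 4: rhs = 0, matching y values: 0 (1 points).
  x = 5: rhs = 4, matching y values: 2, 5 (2 points).
  x = 6: rhs = 3, matching y values: none (0 points).
Total affine count: 5.
Full point count |E(F_7)| = 5 + 1 = 6.
Hasse bound: |6 − (7+1)| = |-2| = 2 ≤ 2√7 ≈ 5.2915 ✓.


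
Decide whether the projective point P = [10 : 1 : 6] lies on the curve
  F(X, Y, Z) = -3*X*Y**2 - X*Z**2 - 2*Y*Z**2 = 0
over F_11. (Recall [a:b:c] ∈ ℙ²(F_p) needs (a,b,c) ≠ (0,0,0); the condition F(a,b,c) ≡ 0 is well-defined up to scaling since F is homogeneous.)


F(10,1,6) ≡ 0 (mod 11); P is on the curve.

Evaluate F(10, 1, 6) term-by-term (mod 11).
  -3*X*Y**2 ↦ -3·10·1·1 = -30
  -X*Z**2 ↦ -1·10·1·36 = -360
  -2*Y*Z**2 ↦ -2·1·1·36 = -72
Sum: F(10, 1, 6) = (-30) + (-360) + (-72) = -462.
Reducing mod 11: -462 ≡ 0 (mod 11).
Since F(a, b, c) ≡ 0 (mod 11), P lies on the curve.


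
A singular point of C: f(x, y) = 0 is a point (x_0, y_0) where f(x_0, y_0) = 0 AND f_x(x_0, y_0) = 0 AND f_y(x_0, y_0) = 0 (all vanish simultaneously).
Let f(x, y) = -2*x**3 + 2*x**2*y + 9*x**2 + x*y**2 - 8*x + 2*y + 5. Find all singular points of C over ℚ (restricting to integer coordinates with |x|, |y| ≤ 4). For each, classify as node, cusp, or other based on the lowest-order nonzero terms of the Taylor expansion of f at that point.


Singular points: {(1, -2)}; classification: node.

Compute partial derivatives:
  f_x = -6*x**2 + 4*x*y + 18*x + y**2 - 8.
  f_y = 2*x**2 + 2*x*y + 2.
Scan x_0 ∈ {−4, ..., 4}. For each x_0, f_y(x_0, y) is a polynomial in y; find its integer roots y ∈ {−4, ..., 4}, then test f_x and f at those candidates.
  x = -4: f_y(-4, y) = 34 - 8*y; no integer root y with |y| ≤ 4.
  x = -3: f_y(-3, y) = 20 - 6*y; no integer root y with |y| ≤ 4.
  x = -2: f_y(-2, y) = 10 - 4*y; no integer root y with |y| ≤ 4.
  x = -1: f_y(-1, y) = 4 - 2*y; vanishes at y ∈ {2}. (-1, 2): f_x = -36 ≠ 0.
  x = 0: f_y(0, y) = 2; no integer root y with |y| ≤ 4.
  x = 1: f_y(1, y) = 2*y + 4; vanishes at y ∈ {-2}. (1, -2): f_x = 0, f = 0 — SINGULAR.
  x = 2: f_y(2, y) = 4*y + 10; no integer root y with |y| ≤ 4.
  x = 3: f_y(3, y) = 6*y + 20; no integer root y with |y| ≤ 4.
  x = 4: f_y(4, y) = 8*y + 34; no integer root y with |y| ≤ 4.
Only singular point on the grid: (1, -2).
Classify: substitute x = 1 + u, y = -2 + v and expand: f = -2*u**3 + 2*u**2*v - u**2 + u*v**2 + v**2.
No constant or linear terms (consistent with a singular point). Quadratic part: -u**2 + v**2. Cubic part: -2*u**3 + 2*u**2*v + u*v**2.
The quadratic part v**2 - u**2 = (v − u)(v + u) splits into two distinct linear factors, so there are two distinct tangent lines y − -2 = ±(x − 1) — this is a node (ordinary double point).
Classification: node.


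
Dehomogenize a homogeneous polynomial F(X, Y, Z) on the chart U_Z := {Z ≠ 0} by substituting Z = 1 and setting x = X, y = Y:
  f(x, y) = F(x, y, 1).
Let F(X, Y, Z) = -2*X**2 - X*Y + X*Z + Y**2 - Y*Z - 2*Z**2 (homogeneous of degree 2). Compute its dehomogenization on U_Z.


f(x, y) = -2*x**2 - x*y + x + y**2 - y - 2

On U_Z we set Z = 1. Each monomial c·X^i·Y^j·Z^k in F becomes c·x^i·y^j·1^k = c·x^i·y^j.
Substituting Z = 1: F(X, Y, 1) = -2*x**2 - x*y + x + y**2 - y - 2.
Note: deg(f) ≤ deg(F) = 2; strict inequality happens when F is divisible by Z (lost terms).


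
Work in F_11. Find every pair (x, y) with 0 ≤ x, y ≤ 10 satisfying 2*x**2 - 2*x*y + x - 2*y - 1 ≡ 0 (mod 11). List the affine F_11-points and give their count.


Affine F_11-points: {(0, 5), (1, 6), (2, 7), (3, 8), (4, 9), (5, 10), (6, 0), (7, 1), (8, 2), (9, 3), (10, 0), (10, 1), (10, 2), (10, 3), (10, 4), (10, 5), (10, 6), (10, 7), (10, 8), (10, 9), (10, 10)}; count = 21.

For each of the 121 pairs (x, y) ∈ F_11², evaluate f(x, y) mod 11. Record the zeros.
  x = 0: [0↦10, 1↦8, 2↦6, 3↦4, 4↦2, 5↦0, 6↦9, 7↦7, 8↦5, 9↦3, 10↦1]  zeros at y ∈ {5}
  x = 1: [0↦2, 1↦9, 2↦5, 3↦1, 4↦8, 5↦4, 6↦0, 7↦7, 8↦3, 9↦10, 10↦6]  zeros at y ∈ {6}
  x = 2: [0↦9, 1↦3, 2↦8, 3↦2, 4↦7, 5↦1, 6↦6, 7↦0, 8↦5, 9↦10, 10↦4]  zeros at y ∈ {7}
  x = 3: [0↦9, 1↦1, 2↦4, 3↦7, 4↦10, 5↦2, 6↦5, 7↦8, 8↦0, 9↦3, 10↦6]  zeros at y ∈ {8}
  x = 4: [0↦2, 1↦3, 2↦4, 3↦5, 4↦6, 5↦7, 6↦8, 7↦9, 8↦10, 9↦0, 10↦1]  zeros at y ∈ {9}
  x = 5: [0↦10, 1↦9, 2↦8, 3↦7, 4↦6, 5↦5, 6↦4, 7↦3, 8↦2, 9↦1, 10↦0]  zeros at y ∈ {10}
  x = 6: [0↦0, 1↦8, 2↦5, 3↦2, 4↦10, 5↦7, 6↦4, 7↦1, 8↦9, 9↦6, 10↦3]  zeros at y ∈ {0}
  x = 7: [0↦5, 1↦0, 2↦6, 3↦1, 4↦7, 5↦2, 6↦8, 7↦3, 8↦9, 9↦4, 10↦10]  zeros at y ∈ {1}
  x = 8: [0↦3, 1↦7, 2↦0, 3↦4, 4↦8, 5↦1, 6↦5, 7↦9, 8↦2, 9↦6, 10↦10]  zeros at y ∈ {2}
  x = 9: [0↦5, 1↦7, 2↦9, 3↦0, 4↦2, 5↦4, 6↦6, 7↦8, 8↦10, 9↦1, 10↦3]  zeros at y ∈ {3}
  x = 10: [0↦0, 1↦0, 2↦0, 3↦0, 4↦0, 5↦0, 6↦0, 7↦0, 8↦0, 9↦0, 10↦0]  zeros at y ∈ {0, 1, 2, 3, 4, 5, 6, 7, 8, 9, 10}
Collecting zeros: affine points = {(0, 5), (1, 6), (2, 7), (3, 8), (4, 9), (5, 10), (6, 0), (7, 1), (8, 2), (9, 3), (10, 0), (10, 1), (10, 2), (10, 3), (10, 4), (10, 5), (10, 6), (10, 7), (10, 8), (10, 9), (10, 10)}.
Total count |C(F_11)_aff| = 21.


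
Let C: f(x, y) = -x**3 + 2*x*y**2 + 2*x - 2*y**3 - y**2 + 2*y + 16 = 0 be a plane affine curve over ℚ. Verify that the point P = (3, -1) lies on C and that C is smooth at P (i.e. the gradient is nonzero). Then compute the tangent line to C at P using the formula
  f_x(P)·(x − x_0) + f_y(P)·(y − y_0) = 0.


Tangent line at P: -23*x - 14*y + 55 = 0.

Step 1: f(3, -1) = 0, so P lies on C.
Step 2: partial derivatives
  f_x(x, y) = -3*x**2 + 2*y**2 + 2, f_y(x, y) = 4*x*y - 6*y**2 - 2*y + 2.
  f_x(P) = -23, f_y(P) = -14 (gradient nonzero, so P is smooth).
Step 3: tangent line at P: -23·(x − 3) + -14·(y − -1) = 0.
Expanding: -23*x - 14*y + 55 = 0.


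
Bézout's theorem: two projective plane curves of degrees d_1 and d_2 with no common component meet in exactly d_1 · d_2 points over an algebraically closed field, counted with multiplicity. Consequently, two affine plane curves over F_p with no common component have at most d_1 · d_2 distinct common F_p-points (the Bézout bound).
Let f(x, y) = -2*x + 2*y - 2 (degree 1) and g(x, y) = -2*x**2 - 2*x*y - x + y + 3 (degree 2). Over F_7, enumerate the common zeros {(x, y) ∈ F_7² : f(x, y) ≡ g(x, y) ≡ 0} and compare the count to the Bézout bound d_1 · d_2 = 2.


Common zeros: ∅; count = 0; Bézout bound = 2.

deg(f) = 1, deg(g) = 2, so Bézout bound = 2.
Scan x ∈ F_7. For each x, list the y ∈ F_7 with f(x, y) ≡ 0 and those with g(x, y) ≡ 0 (mod 7); the common zeros in that column are the intersection.
  x = 0: f ≡ 0 at y ∈ {1}; g ≡ 0 at y ∈ {4}; common: ∅.
  x = 1: f ≡ 0 at y ∈ {2}; g ≡ 0 at y ∈ {0}; common: ∅.
  x = 2: f ≡ 0 at y ∈ {3}; g ≡ 0 at y ∈ {0}; common: ∅.
  x = 3: f ≡ 0 at y ∈ {4}; g ≡ 0 at y ∈ {2}; common: ∅.
  x = 4: f ≡ 0 at y ∈ {5}; g ≡ 0 at y ∈ ∅; common: ∅.
  x = 5: f ≡ 0 at y ∈ {6}; g ≡ 0 at y ∈ {2}; common: ∅.
  x = 6: f ≡ 0 at y ∈ {0}; g ≡ 0 at y ∈ {4}; common: ∅.
Collecting: common zeros = ∅, so the count is 0.
Comparison with the Bézout bound: 0 ≤ 2 = deg(f)·deg(g), as expected for curves with no common component (the affine F_7-count falls short of the bound because intersections may lie at infinity, over extension fields, or carry multiplicity).


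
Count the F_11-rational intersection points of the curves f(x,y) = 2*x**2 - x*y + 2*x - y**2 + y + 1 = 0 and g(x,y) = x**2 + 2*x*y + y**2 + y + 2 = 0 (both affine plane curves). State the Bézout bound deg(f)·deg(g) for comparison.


Common zeros: {(0, 4), (2, 9)}; count = 2; Bézout bound = 4.

deg(f) = 2, deg(g) = 2, so Bézout bound = 4.
Scan x ∈ F_11. For each x, list the y ∈ F_11 with f(x, y) ≡ 0 and those with g(x, y) ≡ 0 (mod 11); the common zeros in that column are the intersection.
  x = 0: f ≡ 0 at y ∈ {4, 8}; g ≡ 0 at y ∈ {4, 6}; common: {4}.
  x = 1: f ≡ 0 at y ∈ {4, 7}; g ≡ 0 at y ∈ ∅; common: ∅.
  x = 2: f ≡ 0 at y ∈ {1, 9}; g ≡ 0 at y ∈ {8, 9}; common: {9}.
  x = 3: f ≡ 0 at y ∈ {1, 8}; g ≡ 0 at y ∈ {0, 4}; common: ∅.
  x = 4: f ≡ 0 at y ∈ ∅; g ≡ 0 at y ∈ {5, 8}; common: ∅.
  x = 5: f ≡ 0 at y ∈ ∅; g ≡ 0 at y ∈ ∅; common: ∅.
  x = 6: f ≡ 0 at y ∈ ∅; g ≡ 0 at y ∈ ∅; common: ∅.
  x = 7: f ≡ 0 at y ∈ {7, 9}; g ≡ 0 at y ∈ ∅; common: ∅.
  x = 8: f ≡ 0 at y ∈ ∅; g ≡ 0 at y ∈ {0, 5}; common: ∅.
  x = 9: f ≡ 0 at y ∈ ∅; g ≡ 0 at y ∈ ∅; common: ∅.
  x = 10: f ≡ 0 at y ∈ ∅; g ≡ 0 at y ∈ {6}; common: ∅.
Collecting: common zeros = {(0, 4), (2, 9)}, so the count is 2.
Comparison with the Bézout bound: 2 ≤ 4 = deg(f)·deg(g), as expected for curves with no common component (the affine F_11-count falls short of the bound because intersections may lie at infinity, over extension fields, or carry multiplicity).


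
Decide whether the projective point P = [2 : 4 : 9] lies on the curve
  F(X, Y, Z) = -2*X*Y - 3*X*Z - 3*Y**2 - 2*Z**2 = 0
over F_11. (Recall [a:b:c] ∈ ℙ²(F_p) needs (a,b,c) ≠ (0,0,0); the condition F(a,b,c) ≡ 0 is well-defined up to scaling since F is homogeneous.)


F(2,4,9) ≡ 6 (mod 11); P is NOT on the curve.

Evaluate F(2, 4, 9) term-by-term (mod 11).
  -2*X*Y ↦ -2·2·4·1 = -16
  -3*X*Z ↦ -3·2·1·9 = -54
  -3*Y**2 ↦ -3·1·16·1 = -48
  -2*Z**2 ↦ -2·1·1·81 = -162
Sum: F(2, 4, 9) = (-16) + (-54) + (-48) + (-162) = -280.
Reducing mod 11: -280 ≡ 6 (mod 11).
Since F(a, b, c) ≡ 6 ≠ 0 (mod 11), P does NOT lie on the curve.


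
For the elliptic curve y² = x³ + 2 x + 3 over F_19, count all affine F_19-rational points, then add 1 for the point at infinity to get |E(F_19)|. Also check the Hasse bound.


Affine points = {(1, 5), (1, 14), (3, 6), (3, 13), (5, 9), (5, 10), (9, 3), (9, 16), (10, 4), (10, 15), (11, 8), (11, 11), (12, 8), (12, 11), (14, 1), (14, 18), (15, 8), (15, 11), (18, 0)}; affine count = 19; |E(F_19)| = 20.

Discriminant check: Δ ∝ 4a³ + 27b² = 4·2³ + 27·3² = 4·8 + 27·9 ≡ 9 (mod 19). Nonzero ⇒ E is nonsingular.
For each x ∈ F_19, compute rhs = x³ + 2·x + 3 mod 19, then count y ∈ F_19 with y² ≡ rhs.
  x = 0: rhs = 3, matching y values: none (0 points).
  x = 1: rhs = 6, matching y values: 5, 14 (2 points).
  x = 2: rhs = 15, matching y values: none (0 points).
  x = 3: rhs = 17, matching y values: 6, 13 (2 points).
  x = 4: rhs = 18, matching y values: none (0 points).
  x = 5: rhs = 5, matching y values: 9, 10 (2 points).
  x = 6: rhs = 3, matching y values: none (0 points).
  x = 7: rhs = 18, matching y values: none (0 points).
  x = 8: rhs = 18, matching y values: none (0 points).
  x = 9: rhs = 9, matching y values: 3, 16 (2 points).
  x = 10: rhs = 16, matching y values: 4, 15 (2 points).
  x = 11: rhs = 7, matching y values: 8, 11 (2 points).
  x = 12: rhs = 7, matching y values: 8, 11 (2 points).
  x = 13: rhs = 3, matching y values: none (0 points).
  x = 14: rhs = 1, matching y values: 1, 18 (2 points).
  x = 15: rhs = 7, matching y values: 8, 11 (2 points).
  x = 16: rhs = 8, matching y values: none (0 points).
  x = 17: rhs = 10, matching y values: none (0 points).
  x = 18: rhs = 0, matching y values: 0 (1 points).
Total affine count: 19.
Full point count |E(F_19)| = 19 + 1 = 20.
Hasse bound: |20 − (19+1)| = |0| = 0 ≤ 2√19 ≈ 8.7178 ✓.


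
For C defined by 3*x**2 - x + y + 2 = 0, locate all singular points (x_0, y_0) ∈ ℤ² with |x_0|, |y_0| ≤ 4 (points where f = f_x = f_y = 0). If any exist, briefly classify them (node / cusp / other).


No singular points in the scanned grid; C is smooth there.

Compute partial derivatives:
  f_x = 6*x - 1.
  f_y = 1.
f_y = 1 is a nonzero constant, so f_y never vanishes: no point (x, y) can satisfy f = f_x = f_y = 0. In particular no (x, y) ∈ {−4, ..., 4}² is singular; the curve is smooth.


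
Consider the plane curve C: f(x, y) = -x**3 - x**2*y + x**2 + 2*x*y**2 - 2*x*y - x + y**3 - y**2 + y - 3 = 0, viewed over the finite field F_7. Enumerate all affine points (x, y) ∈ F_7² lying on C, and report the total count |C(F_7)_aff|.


Affine F_7-points: {(0, 4), (2, 6), (4, 1), (6, 0), (6, 1), (6, 2)}; count = 6.

For each of the 49 pairs (x, y) ∈ F_7², evaluate f(x, y) mod 7. Record the zeros.
  x = 0: [0↦4, 1↦5, 2↦3, 3↦4, 4↦0, 5↦4, 6↦1]  zeros at y ∈ {4}
  x = 1: [0↦3, 1↦3, 2↦4, 3↦5, 4↦5, 5↦3, 6↦5]  zeros at y ∈ ∅
  x = 2: [0↦5, 1↦2, 2↦4, 3↦3, 4↦5, 5↦2, 6↦0]  zeros at y ∈ {6}
  x = 3: [0↦4, 1↦3, 2↦4, 3↦6, 4↦1, 5↦2, 6↦1]  zeros at y ∈ ∅
  x = 4: [0↦1, 1↦0, 2↦5, 3↦1, 4↦1, 5↦4, 6↦2]  zeros at y ∈ {1}
  x = 5: [0↦4, 1↦1, 2↦1, 3↦3, 4↦6, 5↦2, 6↦4]  zeros at y ∈ ∅
  x = 6: [0↦0, 1↦0, 2↦0, 3↦6, 4↦3, 5↦4, 6↦1]  zeros at y ∈ {0, 1, 2}
Collecting zeros: affine points = {(0, 4), (2, 6), (4, 1), (6, 0), (6, 1), (6, 2)}.
Total count |C(F_7)_aff| = 6.


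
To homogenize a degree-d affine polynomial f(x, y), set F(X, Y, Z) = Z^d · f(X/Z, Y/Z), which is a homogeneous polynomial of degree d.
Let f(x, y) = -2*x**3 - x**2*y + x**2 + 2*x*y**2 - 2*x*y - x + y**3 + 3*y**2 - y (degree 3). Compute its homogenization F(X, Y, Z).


F(X, Y, Z) = -2*X**3 - X**2*Y + X**2*Z + 2*X*Y**2 - 2*X*Y*Z - X*Z**2 + Y**3 + 3*Y**2*Z - Y*Z**2

deg(f) = 3.
Substitute x = X/Z, y = Y/Z into f, then multiply by Z^3.
  monomial -2·x^3·y^0 ↦ -2·X^3·Y^0·Z^0.
  monomial -1·x^2·y^1 ↦ -1·X^2·Y^1·Z^0.
  monomial 1·x^2·y^0 ↦ 1·X^2·Y^0·Z^1.
  monomial 2·x^1·y^2 ↦ 2·X^1·Y^2·Z^0.
  monomial -2·x^1·y^1 ↦ -2·X^1·Y^1·Z^1.
  monomial -1·x^1·y^0 ↦ -1·X^1·Y^0·Z^2.
  monomial 1·x^0·y^3 ↦ 1·X^0·Y^3·Z^0.
  monomial 3·x^0·y^2 ↦ 3·X^0·Y^2·Z^1.
  monomial -1·x^0·y^1 ↦ -1·X^0·Y^1·Z^2.
Collecting: F(X, Y, Z) = -2*X**3 - X**2*Y + X**2*Z + 2*X*Y**2 - 2*X*Y*Z - X*Z**2 + Y**3 + 3*Y**2*Z - Y*Z**2.


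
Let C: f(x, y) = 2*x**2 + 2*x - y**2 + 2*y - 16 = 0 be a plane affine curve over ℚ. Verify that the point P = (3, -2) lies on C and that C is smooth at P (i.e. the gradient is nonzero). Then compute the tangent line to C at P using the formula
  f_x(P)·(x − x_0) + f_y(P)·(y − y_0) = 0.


Tangent line at P: 14*x + 6*y - 30 = 0.

Step 1: f(3, -2) = 0, so P lies on C.
Step 2: partial derivatives
  f_x(x, y) = 4*x + 2, f_y(x, y) = 2 - 2*y.
  f_x(P) = 14, f_y(P) = 6 (gradient nonzero, so P is smooth).
Step 3: tangent line at P: 14·(x − 3) + 6·(y − -2) = 0.
Expanding: 14*x + 6*y - 30 = 0.


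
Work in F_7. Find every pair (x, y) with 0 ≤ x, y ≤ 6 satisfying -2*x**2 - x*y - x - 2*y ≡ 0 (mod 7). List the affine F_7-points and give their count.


Affine F_7-points: {(0, 0), (1, 6), (2, 1), (3, 0), (4, 1), (6, 6)}; count = 6.

For each of the 49 pairs (x, y) ∈ F_7², evaluate f(x, y) mod 7. Record the zeros.
  x = 0: [0↦0, 1↦5, 2↦3, 3↦1, 4↦6, 5↦4, 6↦2]  zeros at y ∈ {0}
  x = 1: [0↦4, 1↦1, 2↦5, 3↦2, 4↦6, 5↦3, 6↦0]  zeros at y ∈ {6}
  x = 2: [0↦4, 1↦0, 2↦3, 3↦6, 4↦2, 5↦5, 6↦1]  zeros at y ∈ {1}
  x = 3: [0↦0, 1↦2, 2↦4, 3↦6, 4↦1, 5↦3, 6↦5]  zeros at y ∈ {0}
  x = 4: [0↦6, 1↦0, 2↦1, 3↦2, 4↦3, 5↦4, 6↦5]  zeros at y ∈ {1}
  x = 5: [0↦1, 1↦1, 2↦1, 3↦1, 4↦1, 5↦1, 6↦1]  zeros at y ∈ ∅
  x = 6: [0↦6, 1↦5, 2↦4, 3↦3, 4↦2, 5↦1, 6↦0]  zeros at y ∈ {6}
Collecting zeros: affine points = {(0, 0), (1, 6), (2, 1), (3, 0), (4, 1), (6, 6)}.
Total count |C(F_7)_aff| = 6.


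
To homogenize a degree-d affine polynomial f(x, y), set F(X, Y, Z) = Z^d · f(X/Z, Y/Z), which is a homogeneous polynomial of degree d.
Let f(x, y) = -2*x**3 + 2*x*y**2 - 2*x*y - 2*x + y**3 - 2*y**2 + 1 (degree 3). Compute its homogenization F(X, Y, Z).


F(X, Y, Z) = -2*X**3 + 2*X*Y**2 - 2*X*Y*Z - 2*X*Z**2 + Y**3 - 2*Y**2*Z + Z**3

deg(f) = 3.
Substitute x = X/Z, y = Y/Z into f, then multiply by Z^3.
  monomial -2·x^3·y^0 ↦ -2·X^3·Y^0·Z^0.
  monomial 2·x^1·y^2 ↦ 2·X^1·Y^2·Z^0.
  monomial -2·x^1·y^1 ↦ -2·X^1·Y^1·Z^1.
  monomial -2·x^1·y^0 ↦ -2·X^1·Y^0·Z^2.
  monomial 1·x^0·y^3 ↦ 1·X^0·Y^3·Z^0.
  monomial -2·x^0·y^2 ↦ -2·X^0·Y^2·Z^1.
  monomial 1·x^0·y^0 ↦ 1·X^0·Y^0·Z^3.
Collecting: F(X, Y, Z) = -2*X**3 + 2*X*Y**2 - 2*X*Y*Z - 2*X*Z**2 + Y**3 - 2*Y**2*Z + Z**3.


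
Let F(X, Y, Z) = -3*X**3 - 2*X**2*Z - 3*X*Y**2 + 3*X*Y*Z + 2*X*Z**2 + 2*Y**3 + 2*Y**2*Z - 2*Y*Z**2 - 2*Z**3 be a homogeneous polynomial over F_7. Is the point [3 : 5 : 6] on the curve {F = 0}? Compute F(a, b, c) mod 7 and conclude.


F(3,5,6) ≡ 5 (mod 7); P is NOT on the curve.

Evaluate F(3, 5, 6) term-by-term (mod 7).
  -3*X**3 ↦ -3·27·1·1 = -81
  -2*X**2*Z ↦ -2·9·1·6 = -108
  -3*X*Y**2 ↦ -3·3·25·1 = -225
  3*X*Y*Z ↦ 3·3·5·6 = 270
  2*X*Z**2 ↦ 2·3·1·36 = 216
  2*Y**3 ↦ 2·1·125·1 = 250
  2*Y**2*Z ↦ 2·1·25·6 = 300
  -2*Y*Z**2 ↦ -2·1·5·36 = -360
  -2*Z**3 ↦ -2·1·1·216 = -432
Sum: F(3, 5, 6) = (-81) + (-108) + (-225) + (270) + (216) + (250) + (300) + (-360) + (-432) = -170.
Reducing mod 7: -170 ≡ 5 (mod 7).
Since F(a, b, c) ≡ 5 ≠ 0 (mod 7), P does NOT lie on the curve.


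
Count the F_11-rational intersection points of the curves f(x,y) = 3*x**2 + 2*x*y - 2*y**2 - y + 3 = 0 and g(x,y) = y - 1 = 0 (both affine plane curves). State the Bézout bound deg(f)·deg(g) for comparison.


Common zeros: {(0, 1), (3, 1)}; count = 2; Bézout bound = 2.

deg(f) = 2, deg(g) = 1, so Bézout bound = 2.
Scan x ∈ F_11. For each x, list the y ∈ F_11 with f(x, y) ≡ 0 and those with g(x, y) ≡ 0 (mod 11); the common zeros in that column are the intersection.
  x = 0: f ≡ 0 at y ∈ {1, 4}; g ≡ 0 at y ∈ {1}; common: {1}.
  x = 1: f ≡ 0 at y ∈ {2, 4}; g ≡ 0 at y ∈ {1}; common: ∅.
  x = 2: f ≡ 0 at y ∈ ∅; g ≡ 0 at y ∈ {1}; common: ∅.
  x = 3: f ≡ 0 at y ∈ {1, 7}; g ≡ 0 at y ∈ {1}; common: {1}.
  x = 4: f ≡ 0 at y ∈ ∅; g ≡ 0 at y ∈ {1}; common: ∅.
  x = 5: f ≡ 0 at y ∈ {2, 8}; g ≡ 0 at y ∈ {1}; common: ∅.
  x = 6: f ≡ 0 at y ∈ ∅; g ≡ 0 at y ∈ {1}; common: ∅.
  x = 7: f ≡ 0 at y ∈ {5, 7}; g ≡ 0 at y ∈ {1}; common: ∅.
  x = 8: f ≡ 0 at y ∈ {5, 8}; g ≡ 0 at y ∈ {1}; common: ∅.
  x = 9: f ≡ 0 at y ∈ ∅; g ≡ 0 at y ∈ {1}; common: ∅.
  x = 10: f ≡ 0 at y ∈ ∅; g ≡ 0 at y ∈ {1}; common: ∅.
Collecting: common zeros = {(0, 1), (3, 1)}, so the count is 2.
Comparison with the Bézout bound: 2 ≤ 2 = deg(f)·deg(g), as expected for curves with no common component (the bound is attained).


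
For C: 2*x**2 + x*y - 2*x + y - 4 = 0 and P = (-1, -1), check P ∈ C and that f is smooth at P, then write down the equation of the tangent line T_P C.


Tangent line at P: -7*x - 7 = 0.

Step 1: f(-1, -1) = 0, so P lies on C.
Step 2: partial derivatives
  f_x(x, y) = 4*x + y - 2, f_y(x, y) = x + 1.
  f_x(P) = -7, f_y(P) = 0 (gradient nonzero, so P is smooth).
Step 3: tangent line at P: -7·(x − -1) + 0·(y − -1) = 0.
Expanding: -7*x - 7 = 0.


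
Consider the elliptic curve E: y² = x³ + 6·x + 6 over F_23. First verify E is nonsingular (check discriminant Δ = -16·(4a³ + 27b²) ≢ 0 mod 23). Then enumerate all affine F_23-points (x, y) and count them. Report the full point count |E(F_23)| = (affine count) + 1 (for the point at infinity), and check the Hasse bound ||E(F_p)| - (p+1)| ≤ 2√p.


Affine points = {(0, 11), (0, 12), (1, 6), (1, 17), (2, 7), (2, 16), (4, 5), (4, 18), (5, 0), (7, 0), (10, 10), (10, 13), (11, 0), (12, 9), (12, 14), (13, 2), (13, 21), (16, 9), (16, 14), (18, 9), (18, 14), (21, 3), (21, 20)}; affine count = 23; |E(F_23)| = 24.

Discriminant check: Δ ∝ 4a³ + 27b² = 4·6³ + 27·6² = 4·216 + 27·36 ≡ 19 (mod 23). Nonzero ⇒ E is nonsingular.
For each x ∈ F_23, compute rhs = x³ + 6·x + 6 mod 23, then count y ∈ F_23 with y² ≡ rhs.
  x = 0: rhs = 6, matching y values: 11, 12 (2 points).
  x = 1: rhs = 13, matching y values: 6, 17 (2 points).
  x = 2: rhs = 3, matching y values: 7, 16 (2 points).
  x = 3: rhs = 5, matching y values: none (0 points).
  x = 4: rhs = 2, matching y values: 5, 18 (2 points).
  x = 5: rhs = 0, matching y values: 0 (1 points).
  x = 6: rhs = 5, matching y values: none (0 points).
  x = 7: rhs = 0, matching y values: 0 (1 points).
  x = 8: rhs = 14, matching y values: none (0 points).
  x = 9: rhs = 7, matching y values: none (0 points).
  x = 10: rhs = 8, matching y values: 10, 13 (2 points).
  x = 11: rhs = 0, matching y values: 0 (1 points).
  x = 12: rhs = 12, matching y values: 9, 14 (2 points).
  x = 13: rhs = 4, matching y values: 2, 21 (2 points).
  x = 14: rhs = 5, matching y values: none (0 points).
  x = 15: rhs = 21, matching y values: none (0 points).
  x = 16: rhs = 12, matching y values: 9, 14 (2 points).
  x = 17: rhs = 7, matching y values: none (0 points).
  x = 18: rhs = 12, matching y values: 9, 14 (2 points).
  x = 19: rhs = 10, matching y values: none (0 points).
  x = 20: rhs = 7, matching y values: none (0 points).
  x = 21: rhs = 9, matching y values: 3, 20 (2 points).
  x = 22: rhs = 22, matching y values: none (0 points).
Total affine count: 23.
Full point count |E(F_23)| = 23 + 1 = 24.
Hasse bound: |24 − (23+1)| = |0| = 0 ≤ 2√23 ≈ 9.5917 ✓.


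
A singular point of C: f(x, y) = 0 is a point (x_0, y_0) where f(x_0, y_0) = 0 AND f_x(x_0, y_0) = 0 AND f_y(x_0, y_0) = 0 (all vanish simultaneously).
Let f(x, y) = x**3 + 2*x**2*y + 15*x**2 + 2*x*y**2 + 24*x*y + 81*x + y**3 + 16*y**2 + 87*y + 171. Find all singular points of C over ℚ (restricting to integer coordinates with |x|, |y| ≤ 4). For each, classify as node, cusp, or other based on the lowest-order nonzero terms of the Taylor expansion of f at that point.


Singular points: {(-3, -3)}; classification: cusp.

Compute partial derivatives:
  f_x = 3*x**2 + 4*x*y + 30*x + 2*y**2 + 24*y + 81.
  f_y = 2*x**2 + 4*x*y + 24*x + 3*y**2 + 32*y + 87.
Scan x_0 ∈ {−4, ..., 4}. For each x_0, f_y(x_0, y) is a polynomial in y; find its integer roots y ∈ {−4, ..., 4}, then test f_x and f at those candidates.
  x = -4: f_y(-4, y) = 3*y**2 + 16*y + 23; no integer root y with |y| ≤ 4.
  x = -3: f_y(-3, y) = 3*y**2 + 20*y + 33; vanishes at y ∈ {-3}. (-3, -3): f_x = 0, f = 0 — SINGULAR.
  x = -2: f_y(-2, y) = 3*y**2 + 24*y + 47; no integer root y with |y| ≤ 4.
  x = -1: f_y(-1, y) = 3*y**2 + 28*y + 65; no integer root y with |y| ≤ 4.
  x = 0: f_y(0, y) = 3*y**2 + 32*y + 87; no integer root y with |y| ≤ 4.
  x = 1: f_y(1, y) = 3*y**2 + 36*y + 113; no integer root y with |y| ≤ 4.
  x = 2: f_y(2, y) = 3*y**2 + 40*y + 143; no integer root y with |y| ≤ 4.
  x = 3: f_y(3, y) = 3*y**2 + 44*y + 177; no integer root y with |y| ≤ 4.
  x = 4: f_y(4, y) = 3*y**2 + 48*y + 215; no integer root y with |y| ≤ 4.
Only singular point on the grid: (-3, -3).
Classify: substitute x = -3 + u, y = -3 + v and expand: f = u**3 + 2*u**2*v + 2*u*v**2 + v**3 + v**2.
No constant or linear terms (consistent with a singular point). Quadratic part: v**2. Cubic part: u**3 + 2*u**2*v + 2*u*v**2 + v**3.
The quadratic part v**2 is a perfect square, so there is a single (double) tangent line v = 0, i.e. y = -3. Restricting the cubic part to that line (v = 0) leaves u**3 ≠ 0, so f is not divisible by v and the branch is v² ≈ -u**3 to lowest order — this is a cusp.
Classification: cusp.


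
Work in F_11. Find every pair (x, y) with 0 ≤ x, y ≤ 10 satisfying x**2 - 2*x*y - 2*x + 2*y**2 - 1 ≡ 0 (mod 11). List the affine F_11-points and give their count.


Affine F_11-points: {(1, 4), (1, 8), (3, 5), (3, 9), (6, 8), (6, 9), (7, 1), (7, 6), (8, 1), (8, 7), (9, 4), (9, 5)}; count = 12.

For each of the 121 pairs (x, y) ∈ F_11², evaluate f(x, y) mod 11. Record the zeros.
  x = 0: [0↦10, 1↦1, 2↦7, 3↦6, 4↦9, 5↦5, 6↦5, 7↦9, 8↦6, 9↦7, 10↦1]  zeros at y ∈ ∅
  x = 1: [0↦9, 1↦9, 2↦2, 3↦10, 4↦0, 5↦5, 6↦3, 7↦5, 8↦0, 9↦10, 10↦2]  zeros at y ∈ {4, 8}
  x = 2: [0↦10, 1↦8, 2↦10, 3↦5, 4↦4, 5↦7, 6↦3, 7↦3, 8↦7, 9↦4, 10↦5]  zeros at y ∈ ∅
  x = 3: [0↦2, 1↦9, 2↦9, 3↦2, 4↦10, 5↦0, 6↦5, 7↦3, 8↦5, 9↦0, 10↦10]  zeros at y ∈ {5, 9}
  x = 4: [0↦7, 1↦1, 2↦10, 3↦1, 4↦7, 5↦6, 6↦9, 7↦5, 8↦5, 9↦9, 10↦6]  zeros at y ∈ ∅
  x = 5: [0↦3, 1↦6, 2↦2, 3↦2, 4↦6, 5↦3, 6↦4, 7↦9, 8↦7, 9↦9, 10↦4]  zeros at y ∈ ∅
  x = 6: [0↦1, 1↦2, 2↦7, 3↦5, 4↦7, 5↦2, 6↦1, 7↦4, 8↦0, 9↦0, 10↦4]  zeros at y ∈ {8, 9}
  x = 7: [0↦1, 1↦0, 2↦3, 3↦10, 4↦10, 5↦3, 6↦0, 7↦1, 8↦6, 9↦4, 10↦6]  zeros at y ∈ {1, 6}
  x = 8: [0↦3, 1↦0, 2↦1, 3↦6, 4↦4, 5↦6, 6↦1, 7↦0, 8↦3, 9↦10, 10↦10]  zeros at y ∈ {1, 7}
  x = 9: [0↦7, 1↦2, 2↦1, 3↦4, 4↦0, 5↦0, 6↦4, 7↦1, 8↦2, 9↦7, 10↦5]  zeros at y ∈ {4, 5}
  x = 10: [0↦2, 1↦6, 2↦3, 3↦4, 4↦9, 5↦7, 6↦9, 7↦4, 8↦3, 9↦6, 10↦2]  zeros at y ∈ ∅
Collecting zeros: affine points = {(1, 4), (1, 8), (3, 5), (3, 9), (6, 8), (6, 9), (7, 1), (7, 6), (8, 1), (8, 7), (9, 4), (9, 5)}.
Total count |C(F_11)_aff| = 12.
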